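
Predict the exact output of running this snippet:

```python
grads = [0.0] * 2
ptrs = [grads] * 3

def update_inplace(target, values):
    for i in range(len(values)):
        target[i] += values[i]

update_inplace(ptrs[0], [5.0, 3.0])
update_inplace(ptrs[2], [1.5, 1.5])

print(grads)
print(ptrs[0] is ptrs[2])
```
[6.5, 4.5]
True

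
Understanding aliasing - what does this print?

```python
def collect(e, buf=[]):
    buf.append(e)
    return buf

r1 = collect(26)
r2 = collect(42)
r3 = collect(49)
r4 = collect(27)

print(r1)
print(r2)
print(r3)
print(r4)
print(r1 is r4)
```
[26, 42, 49, 27]
[26, 42, 49, 27]
[26, 42, 49, 27]
[26, 42, 49, 27]
True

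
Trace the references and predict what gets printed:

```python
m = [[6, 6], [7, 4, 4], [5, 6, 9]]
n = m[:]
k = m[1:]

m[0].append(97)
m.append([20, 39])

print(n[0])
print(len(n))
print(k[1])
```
[6, 6, 97]
3
[5, 6, 9]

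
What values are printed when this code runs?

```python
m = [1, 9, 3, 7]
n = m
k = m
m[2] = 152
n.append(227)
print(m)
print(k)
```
[1, 9, 152, 7, 227]
[1, 9, 152, 7, 227]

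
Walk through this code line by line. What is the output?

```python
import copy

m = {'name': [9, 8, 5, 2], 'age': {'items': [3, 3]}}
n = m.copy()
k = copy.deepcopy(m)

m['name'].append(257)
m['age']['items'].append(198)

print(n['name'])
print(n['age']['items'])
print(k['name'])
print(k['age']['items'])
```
[9, 8, 5, 2, 257]
[3, 3, 198]
[9, 8, 5, 2]
[3, 3]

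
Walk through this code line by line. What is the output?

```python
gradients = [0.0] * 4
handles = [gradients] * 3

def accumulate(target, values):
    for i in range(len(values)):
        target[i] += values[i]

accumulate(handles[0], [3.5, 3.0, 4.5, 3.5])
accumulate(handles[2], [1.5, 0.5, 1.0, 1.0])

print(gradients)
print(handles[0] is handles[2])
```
[5.0, 3.5, 5.5, 4.5]
True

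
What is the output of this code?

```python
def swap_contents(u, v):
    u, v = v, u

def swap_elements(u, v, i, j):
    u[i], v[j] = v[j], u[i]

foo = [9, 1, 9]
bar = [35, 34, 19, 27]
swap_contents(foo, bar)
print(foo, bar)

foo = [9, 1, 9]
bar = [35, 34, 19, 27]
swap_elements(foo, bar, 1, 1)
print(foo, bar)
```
[9, 1, 9] [35, 34, 19, 27]
[9, 34, 9] [35, 1, 19, 27]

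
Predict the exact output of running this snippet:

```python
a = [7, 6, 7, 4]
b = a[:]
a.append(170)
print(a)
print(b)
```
[7, 6, 7, 4, 170]
[7, 6, 7, 4]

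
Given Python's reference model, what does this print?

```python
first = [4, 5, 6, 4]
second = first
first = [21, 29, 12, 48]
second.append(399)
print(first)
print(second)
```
[21, 29, 12, 48]
[4, 5, 6, 4, 399]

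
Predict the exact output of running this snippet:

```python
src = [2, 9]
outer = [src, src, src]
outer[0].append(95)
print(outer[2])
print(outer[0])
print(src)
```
[2, 9, 95]
[2, 9, 95]
[2, 9, 95]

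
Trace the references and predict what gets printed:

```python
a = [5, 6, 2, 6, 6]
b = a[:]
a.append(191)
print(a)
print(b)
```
[5, 6, 2, 6, 6, 191]
[5, 6, 2, 6, 6]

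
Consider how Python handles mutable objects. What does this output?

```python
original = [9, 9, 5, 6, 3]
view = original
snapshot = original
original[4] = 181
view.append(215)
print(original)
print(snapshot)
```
[9, 9, 5, 6, 181, 215]
[9, 9, 5, 6, 181, 215]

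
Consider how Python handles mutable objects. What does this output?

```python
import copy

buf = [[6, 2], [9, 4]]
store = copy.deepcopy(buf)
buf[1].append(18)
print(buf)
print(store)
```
[[6, 2], [9, 4, 18]]
[[6, 2], [9, 4]]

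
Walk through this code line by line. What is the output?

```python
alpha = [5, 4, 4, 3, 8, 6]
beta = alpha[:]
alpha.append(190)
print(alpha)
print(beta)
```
[5, 4, 4, 3, 8, 6, 190]
[5, 4, 4, 3, 8, 6]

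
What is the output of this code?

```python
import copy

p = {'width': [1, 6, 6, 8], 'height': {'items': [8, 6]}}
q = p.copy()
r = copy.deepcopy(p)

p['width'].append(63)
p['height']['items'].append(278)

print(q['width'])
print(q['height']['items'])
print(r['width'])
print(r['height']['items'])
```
[1, 6, 6, 8, 63]
[8, 6, 278]
[1, 6, 6, 8]
[8, 6]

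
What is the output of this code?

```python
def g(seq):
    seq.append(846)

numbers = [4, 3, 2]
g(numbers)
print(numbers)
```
[4, 3, 2, 846]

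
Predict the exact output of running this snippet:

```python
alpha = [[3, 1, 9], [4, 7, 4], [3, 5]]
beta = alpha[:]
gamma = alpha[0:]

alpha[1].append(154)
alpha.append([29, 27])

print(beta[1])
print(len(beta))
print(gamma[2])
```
[4, 7, 4, 154]
3
[3, 5]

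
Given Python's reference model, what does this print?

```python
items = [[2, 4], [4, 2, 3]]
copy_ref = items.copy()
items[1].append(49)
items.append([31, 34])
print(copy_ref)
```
[[2, 4], [4, 2, 3, 49]]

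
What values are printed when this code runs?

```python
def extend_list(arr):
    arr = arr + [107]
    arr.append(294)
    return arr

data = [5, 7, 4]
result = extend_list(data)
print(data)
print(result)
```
[5, 7, 4]
[5, 7, 4, 107, 294]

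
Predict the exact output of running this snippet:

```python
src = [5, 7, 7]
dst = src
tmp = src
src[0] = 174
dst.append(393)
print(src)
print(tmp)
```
[174, 7, 7, 393]
[174, 7, 7, 393]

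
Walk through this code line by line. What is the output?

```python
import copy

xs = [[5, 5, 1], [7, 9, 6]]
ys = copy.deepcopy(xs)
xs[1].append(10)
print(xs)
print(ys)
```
[[5, 5, 1], [7, 9, 6, 10]]
[[5, 5, 1], [7, 9, 6]]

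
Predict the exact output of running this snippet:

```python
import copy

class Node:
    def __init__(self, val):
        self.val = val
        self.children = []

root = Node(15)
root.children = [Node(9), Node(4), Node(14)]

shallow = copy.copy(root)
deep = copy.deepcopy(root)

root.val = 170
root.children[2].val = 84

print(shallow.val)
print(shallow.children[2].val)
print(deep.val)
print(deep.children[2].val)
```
15
84
15
14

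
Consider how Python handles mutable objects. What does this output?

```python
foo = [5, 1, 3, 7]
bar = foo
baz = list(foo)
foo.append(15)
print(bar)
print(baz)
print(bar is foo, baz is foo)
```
[5, 1, 3, 7, 15]
[5, 1, 3, 7]
True False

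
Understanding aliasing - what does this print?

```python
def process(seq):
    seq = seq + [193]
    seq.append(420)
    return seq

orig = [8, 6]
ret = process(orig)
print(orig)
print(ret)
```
[8, 6]
[8, 6, 193, 420]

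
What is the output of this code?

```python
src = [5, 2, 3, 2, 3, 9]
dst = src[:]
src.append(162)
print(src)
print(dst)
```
[5, 2, 3, 2, 3, 9, 162]
[5, 2, 3, 2, 3, 9]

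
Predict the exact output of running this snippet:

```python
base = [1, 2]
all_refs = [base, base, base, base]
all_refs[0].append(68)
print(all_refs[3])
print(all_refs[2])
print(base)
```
[1, 2, 68]
[1, 2, 68]
[1, 2, 68]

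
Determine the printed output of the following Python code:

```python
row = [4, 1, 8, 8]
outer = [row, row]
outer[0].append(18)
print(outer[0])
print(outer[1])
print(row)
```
[4, 1, 8, 8, 18]
[4, 1, 8, 8, 18]
[4, 1, 8, 8, 18]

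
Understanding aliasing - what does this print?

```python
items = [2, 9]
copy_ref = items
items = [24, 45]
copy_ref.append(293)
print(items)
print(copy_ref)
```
[24, 45]
[2, 9, 293]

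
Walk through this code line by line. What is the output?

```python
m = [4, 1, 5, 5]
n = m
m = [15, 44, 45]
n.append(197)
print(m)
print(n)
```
[15, 44, 45]
[4, 1, 5, 5, 197]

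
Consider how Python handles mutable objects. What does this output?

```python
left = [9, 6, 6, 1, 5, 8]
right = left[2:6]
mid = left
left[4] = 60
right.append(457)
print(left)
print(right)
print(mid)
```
[9, 6, 6, 1, 60, 8]
[6, 1, 5, 8, 457]
[9, 6, 6, 1, 60, 8]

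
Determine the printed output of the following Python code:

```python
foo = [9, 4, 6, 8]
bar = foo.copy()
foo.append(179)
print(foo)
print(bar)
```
[9, 4, 6, 8, 179]
[9, 4, 6, 8]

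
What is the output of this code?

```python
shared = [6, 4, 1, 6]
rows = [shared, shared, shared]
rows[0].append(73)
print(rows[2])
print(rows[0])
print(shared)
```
[6, 4, 1, 6, 73]
[6, 4, 1, 6, 73]
[6, 4, 1, 6, 73]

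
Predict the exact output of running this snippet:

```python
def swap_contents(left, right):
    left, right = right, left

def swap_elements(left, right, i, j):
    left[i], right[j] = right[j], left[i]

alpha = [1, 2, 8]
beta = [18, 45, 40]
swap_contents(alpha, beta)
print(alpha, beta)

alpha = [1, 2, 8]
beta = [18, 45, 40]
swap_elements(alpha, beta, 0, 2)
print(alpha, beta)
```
[1, 2, 8] [18, 45, 40]
[40, 2, 8] [18, 45, 1]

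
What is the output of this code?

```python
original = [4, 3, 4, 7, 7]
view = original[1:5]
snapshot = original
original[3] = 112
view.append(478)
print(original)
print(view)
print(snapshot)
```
[4, 3, 4, 112, 7]
[3, 4, 7, 7, 478]
[4, 3, 4, 112, 7]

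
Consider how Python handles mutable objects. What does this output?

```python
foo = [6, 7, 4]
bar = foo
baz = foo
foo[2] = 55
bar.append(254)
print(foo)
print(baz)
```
[6, 7, 55, 254]
[6, 7, 55, 254]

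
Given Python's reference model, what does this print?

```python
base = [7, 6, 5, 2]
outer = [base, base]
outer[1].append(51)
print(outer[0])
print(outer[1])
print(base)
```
[7, 6, 5, 2, 51]
[7, 6, 5, 2, 51]
[7, 6, 5, 2, 51]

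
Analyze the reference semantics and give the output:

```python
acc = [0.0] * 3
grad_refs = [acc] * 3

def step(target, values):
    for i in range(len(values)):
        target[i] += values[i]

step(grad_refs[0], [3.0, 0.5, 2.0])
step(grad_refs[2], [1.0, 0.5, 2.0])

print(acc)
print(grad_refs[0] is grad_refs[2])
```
[4.0, 1.0, 4.0]
True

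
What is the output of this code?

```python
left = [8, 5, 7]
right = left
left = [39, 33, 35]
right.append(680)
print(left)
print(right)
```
[39, 33, 35]
[8, 5, 7, 680]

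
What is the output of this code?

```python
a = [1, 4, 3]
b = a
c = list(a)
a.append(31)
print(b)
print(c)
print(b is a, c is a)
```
[1, 4, 3, 31]
[1, 4, 3]
True False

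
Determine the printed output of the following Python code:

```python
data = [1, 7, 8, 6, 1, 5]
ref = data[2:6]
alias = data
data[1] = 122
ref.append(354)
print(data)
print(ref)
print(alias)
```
[1, 122, 8, 6, 1, 5]
[8, 6, 1, 5, 354]
[1, 122, 8, 6, 1, 5]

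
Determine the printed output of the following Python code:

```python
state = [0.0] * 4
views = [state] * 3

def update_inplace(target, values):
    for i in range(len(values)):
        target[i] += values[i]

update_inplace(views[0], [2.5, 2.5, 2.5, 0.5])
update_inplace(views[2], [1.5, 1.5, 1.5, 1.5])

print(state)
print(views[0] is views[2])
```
[4.0, 4.0, 4.0, 2.0]
True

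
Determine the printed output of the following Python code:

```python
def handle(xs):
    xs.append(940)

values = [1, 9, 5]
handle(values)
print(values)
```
[1, 9, 5, 940]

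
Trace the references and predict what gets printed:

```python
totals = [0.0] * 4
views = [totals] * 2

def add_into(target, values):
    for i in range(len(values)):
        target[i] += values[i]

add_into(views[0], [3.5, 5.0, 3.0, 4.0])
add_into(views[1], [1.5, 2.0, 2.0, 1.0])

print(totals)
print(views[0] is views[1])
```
[5.0, 7.0, 5.0, 5.0]
True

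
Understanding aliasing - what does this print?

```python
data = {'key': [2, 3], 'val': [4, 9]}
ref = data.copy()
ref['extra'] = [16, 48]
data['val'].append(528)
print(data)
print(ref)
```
{'key': [2, 3], 'val': [4, 9, 528]}
{'key': [2, 3], 'val': [4, 9, 528], 'extra': [16, 48]}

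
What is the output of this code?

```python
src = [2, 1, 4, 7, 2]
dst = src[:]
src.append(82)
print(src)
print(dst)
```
[2, 1, 4, 7, 2, 82]
[2, 1, 4, 7, 2]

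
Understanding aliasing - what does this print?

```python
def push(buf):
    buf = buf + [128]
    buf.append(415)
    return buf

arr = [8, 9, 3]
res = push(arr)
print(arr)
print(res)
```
[8, 9, 3]
[8, 9, 3, 128, 415]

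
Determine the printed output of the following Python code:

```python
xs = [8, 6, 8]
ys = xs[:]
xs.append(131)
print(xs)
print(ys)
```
[8, 6, 8, 131]
[8, 6, 8]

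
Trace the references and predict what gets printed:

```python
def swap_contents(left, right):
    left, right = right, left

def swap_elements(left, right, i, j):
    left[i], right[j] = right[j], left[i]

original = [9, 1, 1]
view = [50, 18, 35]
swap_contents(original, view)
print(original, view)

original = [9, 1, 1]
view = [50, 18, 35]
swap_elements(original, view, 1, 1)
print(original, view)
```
[9, 1, 1] [50, 18, 35]
[9, 18, 1] [50, 1, 35]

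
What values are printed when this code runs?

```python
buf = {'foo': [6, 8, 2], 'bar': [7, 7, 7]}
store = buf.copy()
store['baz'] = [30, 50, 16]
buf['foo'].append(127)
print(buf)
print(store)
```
{'foo': [6, 8, 2, 127], 'bar': [7, 7, 7]}
{'foo': [6, 8, 2, 127], 'bar': [7, 7, 7], 'baz': [30, 50, 16]}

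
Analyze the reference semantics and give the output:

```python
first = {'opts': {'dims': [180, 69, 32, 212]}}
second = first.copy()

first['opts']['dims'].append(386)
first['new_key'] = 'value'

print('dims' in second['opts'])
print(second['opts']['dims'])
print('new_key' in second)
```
True
[180, 69, 32, 212, 386]
False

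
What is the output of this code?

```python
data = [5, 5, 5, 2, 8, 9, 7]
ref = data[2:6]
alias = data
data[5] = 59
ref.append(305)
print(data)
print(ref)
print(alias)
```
[5, 5, 5, 2, 8, 59, 7]
[5, 2, 8, 9, 305]
[5, 5, 5, 2, 8, 59, 7]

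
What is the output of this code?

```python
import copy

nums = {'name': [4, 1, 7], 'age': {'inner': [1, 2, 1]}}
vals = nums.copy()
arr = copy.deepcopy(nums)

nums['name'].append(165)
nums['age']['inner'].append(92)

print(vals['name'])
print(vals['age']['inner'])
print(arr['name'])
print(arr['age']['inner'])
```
[4, 1, 7, 165]
[1, 2, 1, 92]
[4, 1, 7]
[1, 2, 1]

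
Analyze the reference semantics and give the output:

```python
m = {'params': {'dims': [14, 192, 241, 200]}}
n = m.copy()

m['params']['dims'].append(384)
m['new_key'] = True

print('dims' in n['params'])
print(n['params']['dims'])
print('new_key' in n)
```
True
[14, 192, 241, 200, 384]
False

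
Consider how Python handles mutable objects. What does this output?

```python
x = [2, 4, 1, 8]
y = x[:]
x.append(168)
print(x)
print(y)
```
[2, 4, 1, 8, 168]
[2, 4, 1, 8]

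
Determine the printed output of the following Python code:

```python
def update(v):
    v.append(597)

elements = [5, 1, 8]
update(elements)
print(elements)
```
[5, 1, 8, 597]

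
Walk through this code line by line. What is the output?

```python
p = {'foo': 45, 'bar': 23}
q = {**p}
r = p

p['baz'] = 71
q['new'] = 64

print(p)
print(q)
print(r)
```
{'foo': 45, 'bar': 23, 'baz': 71}
{'foo': 45, 'bar': 23, 'new': 64}
{'foo': 45, 'bar': 23, 'baz': 71}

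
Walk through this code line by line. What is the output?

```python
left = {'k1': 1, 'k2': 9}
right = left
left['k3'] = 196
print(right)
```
{'k1': 1, 'k2': 9, 'k3': 196}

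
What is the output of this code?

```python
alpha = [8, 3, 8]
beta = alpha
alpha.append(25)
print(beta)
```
[8, 3, 8, 25]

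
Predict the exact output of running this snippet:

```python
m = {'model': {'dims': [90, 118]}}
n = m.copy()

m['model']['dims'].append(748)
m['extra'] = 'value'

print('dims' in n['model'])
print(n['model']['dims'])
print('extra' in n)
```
True
[90, 118, 748]
False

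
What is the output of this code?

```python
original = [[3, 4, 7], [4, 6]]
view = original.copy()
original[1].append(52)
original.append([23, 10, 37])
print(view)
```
[[3, 4, 7], [4, 6, 52]]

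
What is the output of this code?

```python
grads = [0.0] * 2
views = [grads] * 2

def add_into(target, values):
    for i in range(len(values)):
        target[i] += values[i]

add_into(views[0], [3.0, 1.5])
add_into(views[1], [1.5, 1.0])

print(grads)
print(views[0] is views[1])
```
[4.5, 2.5]
True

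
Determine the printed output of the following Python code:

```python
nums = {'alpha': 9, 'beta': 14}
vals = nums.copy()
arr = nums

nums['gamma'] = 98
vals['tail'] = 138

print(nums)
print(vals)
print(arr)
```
{'alpha': 9, 'beta': 14, 'gamma': 98}
{'alpha': 9, 'beta': 14, 'tail': 138}
{'alpha': 9, 'beta': 14, 'gamma': 98}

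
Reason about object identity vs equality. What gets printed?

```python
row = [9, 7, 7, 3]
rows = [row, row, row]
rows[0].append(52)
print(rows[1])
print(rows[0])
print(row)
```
[9, 7, 7, 3, 52]
[9, 7, 7, 3, 52]
[9, 7, 7, 3, 52]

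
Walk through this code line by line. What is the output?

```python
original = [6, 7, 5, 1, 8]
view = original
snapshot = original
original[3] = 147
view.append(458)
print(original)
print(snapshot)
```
[6, 7, 5, 147, 8, 458]
[6, 7, 5, 147, 8, 458]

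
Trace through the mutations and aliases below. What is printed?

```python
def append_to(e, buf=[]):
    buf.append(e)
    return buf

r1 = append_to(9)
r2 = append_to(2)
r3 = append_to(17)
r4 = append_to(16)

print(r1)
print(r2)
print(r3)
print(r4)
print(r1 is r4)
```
[9, 2, 17, 16]
[9, 2, 17, 16]
[9, 2, 17, 16]
[9, 2, 17, 16]
True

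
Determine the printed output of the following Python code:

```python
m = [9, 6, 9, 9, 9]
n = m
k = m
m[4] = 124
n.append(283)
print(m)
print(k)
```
[9, 6, 9, 9, 124, 283]
[9, 6, 9, 9, 124, 283]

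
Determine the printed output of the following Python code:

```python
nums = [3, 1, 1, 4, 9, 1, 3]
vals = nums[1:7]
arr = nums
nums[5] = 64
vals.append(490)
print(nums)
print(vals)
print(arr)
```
[3, 1, 1, 4, 9, 64, 3]
[1, 1, 4, 9, 1, 3, 490]
[3, 1, 1, 4, 9, 64, 3]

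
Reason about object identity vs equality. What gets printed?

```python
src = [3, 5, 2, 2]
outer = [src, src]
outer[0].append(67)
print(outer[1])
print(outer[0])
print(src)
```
[3, 5, 2, 2, 67]
[3, 5, 2, 2, 67]
[3, 5, 2, 2, 67]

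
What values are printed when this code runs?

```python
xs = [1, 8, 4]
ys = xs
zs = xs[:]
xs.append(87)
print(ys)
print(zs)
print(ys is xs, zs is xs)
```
[1, 8, 4, 87]
[1, 8, 4]
True False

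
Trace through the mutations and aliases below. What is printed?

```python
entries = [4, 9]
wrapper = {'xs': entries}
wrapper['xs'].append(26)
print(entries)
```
[4, 9, 26]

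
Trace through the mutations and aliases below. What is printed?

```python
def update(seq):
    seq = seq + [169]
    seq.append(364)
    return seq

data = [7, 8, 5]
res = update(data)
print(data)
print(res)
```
[7, 8, 5]
[7, 8, 5, 169, 364]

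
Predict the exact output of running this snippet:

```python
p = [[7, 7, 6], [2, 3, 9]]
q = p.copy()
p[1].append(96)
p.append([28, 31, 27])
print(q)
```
[[7, 7, 6], [2, 3, 9, 96]]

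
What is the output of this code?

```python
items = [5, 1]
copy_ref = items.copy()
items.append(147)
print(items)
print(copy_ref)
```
[5, 1, 147]
[5, 1]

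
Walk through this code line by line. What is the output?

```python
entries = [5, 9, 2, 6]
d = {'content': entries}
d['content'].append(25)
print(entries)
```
[5, 9, 2, 6, 25]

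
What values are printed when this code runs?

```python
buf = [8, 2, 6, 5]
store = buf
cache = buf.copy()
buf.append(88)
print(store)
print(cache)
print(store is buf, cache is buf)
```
[8, 2, 6, 5, 88]
[8, 2, 6, 5]
True False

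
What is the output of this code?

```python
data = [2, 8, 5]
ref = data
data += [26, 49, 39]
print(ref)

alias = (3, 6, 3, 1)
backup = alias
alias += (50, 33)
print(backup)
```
[2, 8, 5, 26, 49, 39]
(3, 6, 3, 1)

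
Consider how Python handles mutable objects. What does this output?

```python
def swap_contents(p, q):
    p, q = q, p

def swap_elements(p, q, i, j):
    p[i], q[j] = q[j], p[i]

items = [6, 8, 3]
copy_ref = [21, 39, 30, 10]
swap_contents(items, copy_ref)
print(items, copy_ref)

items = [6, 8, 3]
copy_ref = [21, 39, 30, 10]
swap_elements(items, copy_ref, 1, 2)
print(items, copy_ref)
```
[6, 8, 3] [21, 39, 30, 10]
[6, 30, 3] [21, 39, 8, 10]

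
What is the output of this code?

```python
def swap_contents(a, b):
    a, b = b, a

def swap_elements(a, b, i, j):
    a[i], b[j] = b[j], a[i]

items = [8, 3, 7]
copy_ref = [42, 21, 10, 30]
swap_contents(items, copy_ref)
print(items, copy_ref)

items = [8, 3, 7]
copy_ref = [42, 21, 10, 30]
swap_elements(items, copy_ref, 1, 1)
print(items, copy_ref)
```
[8, 3, 7] [42, 21, 10, 30]
[8, 21, 7] [42, 3, 10, 30]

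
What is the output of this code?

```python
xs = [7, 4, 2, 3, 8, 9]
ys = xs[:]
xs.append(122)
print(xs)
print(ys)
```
[7, 4, 2, 3, 8, 9, 122]
[7, 4, 2, 3, 8, 9]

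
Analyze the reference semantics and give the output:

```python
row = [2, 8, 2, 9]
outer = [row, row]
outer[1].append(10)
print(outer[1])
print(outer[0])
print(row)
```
[2, 8, 2, 9, 10]
[2, 8, 2, 9, 10]
[2, 8, 2, 9, 10]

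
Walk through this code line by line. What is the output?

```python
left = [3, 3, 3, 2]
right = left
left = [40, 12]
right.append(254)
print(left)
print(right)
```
[40, 12]
[3, 3, 3, 2, 254]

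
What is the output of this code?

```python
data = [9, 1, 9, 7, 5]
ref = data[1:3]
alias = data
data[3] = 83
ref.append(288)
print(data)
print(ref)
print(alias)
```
[9, 1, 9, 83, 5]
[1, 9, 288]
[9, 1, 9, 83, 5]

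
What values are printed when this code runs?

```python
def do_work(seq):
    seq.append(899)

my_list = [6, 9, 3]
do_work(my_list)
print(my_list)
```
[6, 9, 3, 899]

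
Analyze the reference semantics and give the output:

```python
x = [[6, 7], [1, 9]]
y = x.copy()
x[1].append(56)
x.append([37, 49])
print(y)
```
[[6, 7], [1, 9, 56]]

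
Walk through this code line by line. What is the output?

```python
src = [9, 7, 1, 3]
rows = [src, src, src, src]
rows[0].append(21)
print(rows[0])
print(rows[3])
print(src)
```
[9, 7, 1, 3, 21]
[9, 7, 1, 3, 21]
[9, 7, 1, 3, 21]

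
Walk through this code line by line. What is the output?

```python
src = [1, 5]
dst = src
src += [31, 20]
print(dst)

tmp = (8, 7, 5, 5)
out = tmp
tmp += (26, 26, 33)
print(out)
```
[1, 5, 31, 20]
(8, 7, 5, 5)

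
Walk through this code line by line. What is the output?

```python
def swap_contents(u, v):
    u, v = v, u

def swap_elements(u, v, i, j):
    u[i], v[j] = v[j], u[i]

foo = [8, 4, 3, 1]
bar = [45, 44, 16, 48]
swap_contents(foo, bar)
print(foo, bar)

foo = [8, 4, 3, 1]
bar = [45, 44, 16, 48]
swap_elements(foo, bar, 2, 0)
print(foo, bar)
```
[8, 4, 3, 1] [45, 44, 16, 48]
[8, 4, 45, 1] [3, 44, 16, 48]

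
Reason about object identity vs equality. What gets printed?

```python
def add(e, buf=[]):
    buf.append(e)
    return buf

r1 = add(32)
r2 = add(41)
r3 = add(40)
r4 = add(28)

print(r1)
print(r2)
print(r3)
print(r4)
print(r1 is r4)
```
[32, 41, 40, 28]
[32, 41, 40, 28]
[32, 41, 40, 28]
[32, 41, 40, 28]
True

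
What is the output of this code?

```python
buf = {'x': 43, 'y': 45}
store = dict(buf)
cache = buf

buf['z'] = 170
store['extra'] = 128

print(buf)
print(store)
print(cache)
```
{'x': 43, 'y': 45, 'z': 170}
{'x': 43, 'y': 45, 'extra': 128}
{'x': 43, 'y': 45, 'z': 170}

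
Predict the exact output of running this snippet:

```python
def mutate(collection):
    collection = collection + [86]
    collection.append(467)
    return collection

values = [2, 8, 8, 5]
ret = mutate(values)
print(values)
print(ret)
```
[2, 8, 8, 5]
[2, 8, 8, 5, 86, 467]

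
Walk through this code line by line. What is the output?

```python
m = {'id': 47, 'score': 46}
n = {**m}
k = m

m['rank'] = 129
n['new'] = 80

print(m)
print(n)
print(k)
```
{'id': 47, 'score': 46, 'rank': 129}
{'id': 47, 'score': 46, 'new': 80}
{'id': 47, 'score': 46, 'rank': 129}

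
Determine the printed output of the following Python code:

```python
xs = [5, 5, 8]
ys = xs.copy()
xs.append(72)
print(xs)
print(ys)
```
[5, 5, 8, 72]
[5, 5, 8]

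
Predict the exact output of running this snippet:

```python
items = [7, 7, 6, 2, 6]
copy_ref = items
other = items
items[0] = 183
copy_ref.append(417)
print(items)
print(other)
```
[183, 7, 6, 2, 6, 417]
[183, 7, 6, 2, 6, 417]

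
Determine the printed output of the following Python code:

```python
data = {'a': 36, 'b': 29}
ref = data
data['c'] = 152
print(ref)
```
{'a': 36, 'b': 29, 'c': 152}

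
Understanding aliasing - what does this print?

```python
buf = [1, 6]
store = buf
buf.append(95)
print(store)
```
[1, 6, 95]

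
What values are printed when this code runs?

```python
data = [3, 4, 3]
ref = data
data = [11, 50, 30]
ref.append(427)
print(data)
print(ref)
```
[11, 50, 30]
[3, 4, 3, 427]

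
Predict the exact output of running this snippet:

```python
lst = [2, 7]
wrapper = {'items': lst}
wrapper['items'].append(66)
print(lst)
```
[2, 7, 66]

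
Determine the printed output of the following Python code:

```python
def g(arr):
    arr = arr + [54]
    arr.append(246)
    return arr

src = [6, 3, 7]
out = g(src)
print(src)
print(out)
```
[6, 3, 7]
[6, 3, 7, 54, 246]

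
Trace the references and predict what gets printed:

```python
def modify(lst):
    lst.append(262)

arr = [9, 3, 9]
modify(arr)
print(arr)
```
[9, 3, 9, 262]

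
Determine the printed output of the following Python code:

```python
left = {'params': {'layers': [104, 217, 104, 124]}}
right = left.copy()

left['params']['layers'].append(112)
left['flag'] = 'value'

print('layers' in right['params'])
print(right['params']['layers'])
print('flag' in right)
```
True
[104, 217, 104, 124, 112]
False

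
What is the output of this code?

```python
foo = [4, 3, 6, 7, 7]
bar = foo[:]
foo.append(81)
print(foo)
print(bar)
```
[4, 3, 6, 7, 7, 81]
[4, 3, 6, 7, 7]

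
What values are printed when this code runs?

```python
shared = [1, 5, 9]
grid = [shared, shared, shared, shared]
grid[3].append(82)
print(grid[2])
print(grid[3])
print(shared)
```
[1, 5, 9, 82]
[1, 5, 9, 82]
[1, 5, 9, 82]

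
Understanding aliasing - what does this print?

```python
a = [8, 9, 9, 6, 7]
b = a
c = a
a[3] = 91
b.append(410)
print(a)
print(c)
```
[8, 9, 9, 91, 7, 410]
[8, 9, 9, 91, 7, 410]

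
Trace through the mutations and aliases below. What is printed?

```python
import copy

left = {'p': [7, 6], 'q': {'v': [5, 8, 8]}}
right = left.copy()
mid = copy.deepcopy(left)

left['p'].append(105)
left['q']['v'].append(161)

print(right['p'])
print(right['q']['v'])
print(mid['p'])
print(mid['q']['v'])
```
[7, 6, 105]
[5, 8, 8, 161]
[7, 6]
[5, 8, 8]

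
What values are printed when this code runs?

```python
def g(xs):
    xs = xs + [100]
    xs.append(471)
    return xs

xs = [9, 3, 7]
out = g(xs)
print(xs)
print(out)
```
[9, 3, 7]
[9, 3, 7, 100, 471]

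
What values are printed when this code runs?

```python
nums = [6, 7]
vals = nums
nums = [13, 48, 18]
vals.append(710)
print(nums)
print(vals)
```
[13, 48, 18]
[6, 7, 710]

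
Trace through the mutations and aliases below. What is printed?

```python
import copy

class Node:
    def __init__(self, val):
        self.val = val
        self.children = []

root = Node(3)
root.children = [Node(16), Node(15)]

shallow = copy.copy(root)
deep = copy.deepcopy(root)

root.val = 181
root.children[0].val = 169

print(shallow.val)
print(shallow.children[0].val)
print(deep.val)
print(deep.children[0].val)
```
3
169
3
16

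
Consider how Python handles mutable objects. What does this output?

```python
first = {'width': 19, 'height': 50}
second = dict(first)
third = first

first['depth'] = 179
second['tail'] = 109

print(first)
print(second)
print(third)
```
{'width': 19, 'height': 50, 'depth': 179}
{'width': 19, 'height': 50, 'tail': 109}
{'width': 19, 'height': 50, 'depth': 179}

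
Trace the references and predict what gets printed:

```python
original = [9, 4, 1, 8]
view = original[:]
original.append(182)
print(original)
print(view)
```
[9, 4, 1, 8, 182]
[9, 4, 1, 8]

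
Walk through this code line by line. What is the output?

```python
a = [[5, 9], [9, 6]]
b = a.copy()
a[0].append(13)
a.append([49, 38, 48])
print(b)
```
[[5, 9, 13], [9, 6]]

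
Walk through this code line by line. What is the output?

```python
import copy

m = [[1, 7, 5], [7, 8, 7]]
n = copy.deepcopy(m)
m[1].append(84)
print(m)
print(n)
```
[[1, 7, 5], [7, 8, 7, 84]]
[[1, 7, 5], [7, 8, 7]]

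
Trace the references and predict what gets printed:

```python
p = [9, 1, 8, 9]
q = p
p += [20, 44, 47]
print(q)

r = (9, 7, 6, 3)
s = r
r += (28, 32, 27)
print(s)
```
[9, 1, 8, 9, 20, 44, 47]
(9, 7, 6, 3)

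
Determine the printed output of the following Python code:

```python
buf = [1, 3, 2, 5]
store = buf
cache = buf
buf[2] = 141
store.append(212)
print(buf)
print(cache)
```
[1, 3, 141, 5, 212]
[1, 3, 141, 5, 212]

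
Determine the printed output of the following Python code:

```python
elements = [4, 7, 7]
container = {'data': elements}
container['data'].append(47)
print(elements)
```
[4, 7, 7, 47]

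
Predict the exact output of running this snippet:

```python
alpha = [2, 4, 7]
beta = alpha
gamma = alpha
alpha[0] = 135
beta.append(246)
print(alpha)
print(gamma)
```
[135, 4, 7, 246]
[135, 4, 7, 246]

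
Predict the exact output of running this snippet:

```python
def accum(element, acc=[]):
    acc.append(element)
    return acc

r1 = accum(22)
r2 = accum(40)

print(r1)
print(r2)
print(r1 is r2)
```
[22, 40]
[22, 40]
True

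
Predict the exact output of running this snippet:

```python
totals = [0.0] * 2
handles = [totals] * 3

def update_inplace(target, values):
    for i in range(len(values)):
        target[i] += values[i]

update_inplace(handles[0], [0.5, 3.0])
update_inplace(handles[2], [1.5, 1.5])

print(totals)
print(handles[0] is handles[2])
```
[2.0, 4.5]
True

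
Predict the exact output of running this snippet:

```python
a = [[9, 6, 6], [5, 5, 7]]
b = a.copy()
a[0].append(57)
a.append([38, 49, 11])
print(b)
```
[[9, 6, 6, 57], [5, 5, 7]]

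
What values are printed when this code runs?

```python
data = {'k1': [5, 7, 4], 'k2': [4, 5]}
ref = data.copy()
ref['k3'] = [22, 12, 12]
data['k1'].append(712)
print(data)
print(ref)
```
{'k1': [5, 7, 4, 712], 'k2': [4, 5]}
{'k1': [5, 7, 4, 712], 'k2': [4, 5], 'k3': [22, 12, 12]}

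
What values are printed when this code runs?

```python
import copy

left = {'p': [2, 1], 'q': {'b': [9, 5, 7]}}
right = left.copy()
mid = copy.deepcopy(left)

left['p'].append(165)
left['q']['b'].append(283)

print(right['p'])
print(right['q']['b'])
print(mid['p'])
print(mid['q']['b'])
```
[2, 1, 165]
[9, 5, 7, 283]
[2, 1]
[9, 5, 7]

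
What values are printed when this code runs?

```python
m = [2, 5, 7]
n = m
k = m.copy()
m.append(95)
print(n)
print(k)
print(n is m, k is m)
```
[2, 5, 7, 95]
[2, 5, 7]
True False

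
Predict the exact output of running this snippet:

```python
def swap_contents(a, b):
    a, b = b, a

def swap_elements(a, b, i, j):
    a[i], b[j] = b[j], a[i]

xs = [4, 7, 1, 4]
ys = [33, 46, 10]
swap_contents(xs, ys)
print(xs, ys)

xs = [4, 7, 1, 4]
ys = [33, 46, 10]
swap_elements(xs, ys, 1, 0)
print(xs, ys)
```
[4, 7, 1, 4] [33, 46, 10]
[4, 33, 1, 4] [7, 46, 10]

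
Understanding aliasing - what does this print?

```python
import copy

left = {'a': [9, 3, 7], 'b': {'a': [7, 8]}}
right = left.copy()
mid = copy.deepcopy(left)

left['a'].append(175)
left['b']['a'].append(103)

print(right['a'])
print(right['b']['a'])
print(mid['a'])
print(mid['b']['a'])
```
[9, 3, 7, 175]
[7, 8, 103]
[9, 3, 7]
[7, 8]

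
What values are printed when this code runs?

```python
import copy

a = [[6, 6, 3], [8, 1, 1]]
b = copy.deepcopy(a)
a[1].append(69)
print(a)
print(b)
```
[[6, 6, 3], [8, 1, 1, 69]]
[[6, 6, 3], [8, 1, 1]]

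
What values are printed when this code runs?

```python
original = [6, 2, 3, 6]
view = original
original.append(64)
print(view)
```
[6, 2, 3, 6, 64]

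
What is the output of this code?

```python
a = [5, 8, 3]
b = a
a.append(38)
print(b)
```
[5, 8, 3, 38]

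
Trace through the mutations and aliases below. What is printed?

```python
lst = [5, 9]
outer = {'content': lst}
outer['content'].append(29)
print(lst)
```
[5, 9, 29]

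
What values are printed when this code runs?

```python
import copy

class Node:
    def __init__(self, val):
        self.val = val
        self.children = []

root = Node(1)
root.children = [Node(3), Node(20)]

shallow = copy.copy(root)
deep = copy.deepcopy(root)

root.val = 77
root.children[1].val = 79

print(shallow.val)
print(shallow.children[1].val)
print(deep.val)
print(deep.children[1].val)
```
1
79
1
20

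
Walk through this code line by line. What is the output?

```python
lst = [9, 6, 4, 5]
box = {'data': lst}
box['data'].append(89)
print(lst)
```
[9, 6, 4, 5, 89]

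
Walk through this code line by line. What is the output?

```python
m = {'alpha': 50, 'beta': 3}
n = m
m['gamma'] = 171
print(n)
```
{'alpha': 50, 'beta': 3, 'gamma': 171}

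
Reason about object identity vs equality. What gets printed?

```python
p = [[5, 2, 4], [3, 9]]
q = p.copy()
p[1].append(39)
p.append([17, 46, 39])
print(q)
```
[[5, 2, 4], [3, 9, 39]]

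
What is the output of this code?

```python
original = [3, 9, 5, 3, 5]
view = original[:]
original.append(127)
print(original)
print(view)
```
[3, 9, 5, 3, 5, 127]
[3, 9, 5, 3, 5]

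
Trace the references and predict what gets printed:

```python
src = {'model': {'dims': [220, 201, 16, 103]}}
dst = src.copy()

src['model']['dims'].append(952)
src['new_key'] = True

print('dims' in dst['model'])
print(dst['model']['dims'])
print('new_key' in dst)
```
True
[220, 201, 16, 103, 952]
False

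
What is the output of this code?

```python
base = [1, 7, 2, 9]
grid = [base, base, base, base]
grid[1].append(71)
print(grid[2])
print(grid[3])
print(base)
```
[1, 7, 2, 9, 71]
[1, 7, 2, 9, 71]
[1, 7, 2, 9, 71]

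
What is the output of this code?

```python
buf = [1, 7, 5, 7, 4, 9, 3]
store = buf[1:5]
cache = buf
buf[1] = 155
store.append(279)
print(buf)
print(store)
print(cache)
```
[1, 155, 5, 7, 4, 9, 3]
[7, 5, 7, 4, 279]
[1, 155, 5, 7, 4, 9, 3]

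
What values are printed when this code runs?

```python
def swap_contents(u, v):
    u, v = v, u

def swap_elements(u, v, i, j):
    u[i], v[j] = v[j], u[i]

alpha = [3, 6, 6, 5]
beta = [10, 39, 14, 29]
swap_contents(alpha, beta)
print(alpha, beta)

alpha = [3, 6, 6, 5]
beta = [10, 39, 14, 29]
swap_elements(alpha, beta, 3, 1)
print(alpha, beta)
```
[3, 6, 6, 5] [10, 39, 14, 29]
[3, 6, 6, 39] [10, 5, 14, 29]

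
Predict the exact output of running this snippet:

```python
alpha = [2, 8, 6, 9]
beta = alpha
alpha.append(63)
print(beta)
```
[2, 8, 6, 9, 63]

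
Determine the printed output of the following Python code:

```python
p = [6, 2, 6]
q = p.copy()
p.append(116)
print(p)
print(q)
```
[6, 2, 6, 116]
[6, 2, 6]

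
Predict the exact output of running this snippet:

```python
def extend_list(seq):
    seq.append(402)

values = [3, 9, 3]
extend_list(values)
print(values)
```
[3, 9, 3, 402]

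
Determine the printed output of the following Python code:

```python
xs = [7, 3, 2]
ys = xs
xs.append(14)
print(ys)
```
[7, 3, 2, 14]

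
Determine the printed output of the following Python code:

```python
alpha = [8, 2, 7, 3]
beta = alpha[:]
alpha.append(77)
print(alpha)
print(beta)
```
[8, 2, 7, 3, 77]
[8, 2, 7, 3]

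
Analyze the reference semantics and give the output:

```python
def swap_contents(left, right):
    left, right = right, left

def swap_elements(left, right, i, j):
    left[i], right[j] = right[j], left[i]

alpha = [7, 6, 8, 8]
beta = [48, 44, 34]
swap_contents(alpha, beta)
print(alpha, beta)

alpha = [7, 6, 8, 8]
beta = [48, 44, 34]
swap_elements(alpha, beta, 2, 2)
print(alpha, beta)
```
[7, 6, 8, 8] [48, 44, 34]
[7, 6, 34, 8] [48, 44, 8]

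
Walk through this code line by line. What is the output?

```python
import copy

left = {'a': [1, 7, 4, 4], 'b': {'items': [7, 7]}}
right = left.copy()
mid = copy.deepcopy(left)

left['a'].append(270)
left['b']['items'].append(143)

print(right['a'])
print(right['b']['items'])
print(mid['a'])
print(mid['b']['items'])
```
[1, 7, 4, 4, 270]
[7, 7, 143]
[1, 7, 4, 4]
[7, 7]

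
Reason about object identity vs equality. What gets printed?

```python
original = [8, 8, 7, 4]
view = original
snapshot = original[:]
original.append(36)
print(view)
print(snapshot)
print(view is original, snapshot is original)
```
[8, 8, 7, 4, 36]
[8, 8, 7, 4]
True False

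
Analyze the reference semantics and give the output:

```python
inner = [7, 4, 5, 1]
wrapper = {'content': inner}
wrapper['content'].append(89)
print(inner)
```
[7, 4, 5, 1, 89]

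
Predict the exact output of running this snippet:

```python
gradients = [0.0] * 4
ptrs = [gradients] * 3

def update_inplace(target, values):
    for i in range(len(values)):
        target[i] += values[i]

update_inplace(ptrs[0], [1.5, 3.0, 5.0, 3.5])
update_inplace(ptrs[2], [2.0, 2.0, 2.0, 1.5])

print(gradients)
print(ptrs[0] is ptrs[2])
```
[3.5, 5.0, 7.0, 5.0]
True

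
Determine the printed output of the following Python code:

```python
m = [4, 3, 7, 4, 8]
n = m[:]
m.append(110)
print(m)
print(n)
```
[4, 3, 7, 4, 8, 110]
[4, 3, 7, 4, 8]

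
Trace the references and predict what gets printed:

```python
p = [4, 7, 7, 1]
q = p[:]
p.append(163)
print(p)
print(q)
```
[4, 7, 7, 1, 163]
[4, 7, 7, 1]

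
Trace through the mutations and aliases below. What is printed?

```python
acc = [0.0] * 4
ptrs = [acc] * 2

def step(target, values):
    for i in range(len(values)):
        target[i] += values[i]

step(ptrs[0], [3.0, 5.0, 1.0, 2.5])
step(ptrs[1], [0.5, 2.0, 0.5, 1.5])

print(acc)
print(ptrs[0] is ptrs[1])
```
[3.5, 7.0, 1.5, 4.0]
True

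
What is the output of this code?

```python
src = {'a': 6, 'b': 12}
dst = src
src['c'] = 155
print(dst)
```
{'a': 6, 'b': 12, 'c': 155}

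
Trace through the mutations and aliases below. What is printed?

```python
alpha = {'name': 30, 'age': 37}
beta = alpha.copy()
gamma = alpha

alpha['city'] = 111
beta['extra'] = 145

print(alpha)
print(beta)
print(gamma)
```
{'name': 30, 'age': 37, 'city': 111}
{'name': 30, 'age': 37, 'extra': 145}
{'name': 30, 'age': 37, 'city': 111}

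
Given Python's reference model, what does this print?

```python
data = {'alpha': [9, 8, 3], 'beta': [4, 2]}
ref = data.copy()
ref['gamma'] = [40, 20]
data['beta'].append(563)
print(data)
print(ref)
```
{'alpha': [9, 8, 3], 'beta': [4, 2, 563]}
{'alpha': [9, 8, 3], 'beta': [4, 2, 563], 'gamma': [40, 20]}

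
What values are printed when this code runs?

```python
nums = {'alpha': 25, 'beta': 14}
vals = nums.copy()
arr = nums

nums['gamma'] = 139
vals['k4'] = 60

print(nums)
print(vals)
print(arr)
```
{'alpha': 25, 'beta': 14, 'gamma': 139}
{'alpha': 25, 'beta': 14, 'k4': 60}
{'alpha': 25, 'beta': 14, 'gamma': 139}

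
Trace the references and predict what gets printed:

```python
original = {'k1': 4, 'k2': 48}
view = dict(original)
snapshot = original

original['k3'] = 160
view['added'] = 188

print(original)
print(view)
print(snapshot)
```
{'k1': 4, 'k2': 48, 'k3': 160}
{'k1': 4, 'k2': 48, 'added': 188}
{'k1': 4, 'k2': 48, 'k3': 160}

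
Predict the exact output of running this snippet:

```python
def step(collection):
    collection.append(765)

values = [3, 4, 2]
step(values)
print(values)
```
[3, 4, 2, 765]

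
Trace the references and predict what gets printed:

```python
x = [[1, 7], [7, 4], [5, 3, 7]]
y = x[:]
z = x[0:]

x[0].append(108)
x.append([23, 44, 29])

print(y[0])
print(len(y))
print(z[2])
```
[1, 7, 108]
3
[5, 3, 7]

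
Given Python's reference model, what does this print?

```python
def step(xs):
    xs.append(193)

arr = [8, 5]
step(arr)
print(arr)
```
[8, 5, 193]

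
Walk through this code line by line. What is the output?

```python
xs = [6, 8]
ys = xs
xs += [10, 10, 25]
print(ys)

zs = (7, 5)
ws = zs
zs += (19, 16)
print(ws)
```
[6, 8, 10, 10, 25]
(7, 5)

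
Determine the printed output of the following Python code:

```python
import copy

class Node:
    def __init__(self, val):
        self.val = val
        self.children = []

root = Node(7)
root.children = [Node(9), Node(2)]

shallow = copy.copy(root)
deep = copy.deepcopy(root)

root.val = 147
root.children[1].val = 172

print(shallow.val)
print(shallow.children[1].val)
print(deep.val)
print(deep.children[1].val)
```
7
172
7
2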